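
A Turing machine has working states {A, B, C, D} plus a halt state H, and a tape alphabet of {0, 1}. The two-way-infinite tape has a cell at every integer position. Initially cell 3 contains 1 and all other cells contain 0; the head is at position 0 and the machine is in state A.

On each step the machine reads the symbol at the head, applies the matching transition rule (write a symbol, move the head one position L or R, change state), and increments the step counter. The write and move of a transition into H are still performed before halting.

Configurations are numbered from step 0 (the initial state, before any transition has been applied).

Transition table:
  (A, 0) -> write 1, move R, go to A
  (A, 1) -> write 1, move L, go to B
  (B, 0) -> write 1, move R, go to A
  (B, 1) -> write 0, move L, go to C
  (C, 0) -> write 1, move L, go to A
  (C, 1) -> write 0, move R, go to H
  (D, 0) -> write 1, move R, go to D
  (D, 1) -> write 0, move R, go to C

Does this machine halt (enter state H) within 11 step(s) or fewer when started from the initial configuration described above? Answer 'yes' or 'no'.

Answer: yes

Derivation:
Step 1: in state A at pos 0, read 0 -> (A,0)->write 1,move R,goto A. Now: state=A, head=1, tape[-1..4]=010010 (head:   ^)
Step 2: in state A at pos 1, read 0 -> (A,0)->write 1,move R,goto A. Now: state=A, head=2, tape[-1..4]=011010 (head:    ^)
Step 3: in state A at pos 2, read 0 -> (A,0)->write 1,move R,goto A. Now: state=A, head=3, tape[-1..4]=011110 (head:     ^)
Step 4: in state A at pos 3, read 1 -> (A,1)->write 1,move L,goto B. Now: state=B, head=2, tape[-1..4]=011110 (head:    ^)
Step 5: in state B at pos 2, read 1 -> (B,1)->write 0,move L,goto C. Now: state=C, head=1, tape[-1..4]=011010 (head:   ^)
Step 6: in state C at pos 1, read 1 -> (C,1)->write 0,move R,goto H. Now: state=H, head=2, tape[-1..4]=010010 (head:    ^)
State H reached at step 6; 6 <= 11 -> yes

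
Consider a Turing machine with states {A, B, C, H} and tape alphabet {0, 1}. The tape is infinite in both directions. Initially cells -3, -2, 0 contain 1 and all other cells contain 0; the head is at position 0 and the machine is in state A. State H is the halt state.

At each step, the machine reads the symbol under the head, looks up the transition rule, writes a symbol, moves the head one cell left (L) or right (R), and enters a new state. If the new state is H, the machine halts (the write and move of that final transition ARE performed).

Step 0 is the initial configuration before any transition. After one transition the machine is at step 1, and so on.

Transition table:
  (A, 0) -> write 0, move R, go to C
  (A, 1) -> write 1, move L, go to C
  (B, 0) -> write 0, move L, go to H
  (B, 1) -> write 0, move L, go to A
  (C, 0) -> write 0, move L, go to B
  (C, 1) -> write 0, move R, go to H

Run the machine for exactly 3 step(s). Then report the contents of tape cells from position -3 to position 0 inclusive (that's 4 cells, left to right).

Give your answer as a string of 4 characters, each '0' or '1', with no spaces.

Answer: 1001

Derivation:
Step 1: in state A at pos 0, read 1 -> (A,1)->write 1,move L,goto C. Now: state=C, head=-1, tape[-4..1]=011010 (head:    ^)
Step 2: in state C at pos -1, read 0 -> (C,0)->write 0,move L,goto B. Now: state=B, head=-2, tape[-4..1]=011010 (head:   ^)
Step 3: in state B at pos -2, read 1 -> (B,1)->write 0,move L,goto A. Now: state=A, head=-3, tape[-4..1]=010010 (head:  ^)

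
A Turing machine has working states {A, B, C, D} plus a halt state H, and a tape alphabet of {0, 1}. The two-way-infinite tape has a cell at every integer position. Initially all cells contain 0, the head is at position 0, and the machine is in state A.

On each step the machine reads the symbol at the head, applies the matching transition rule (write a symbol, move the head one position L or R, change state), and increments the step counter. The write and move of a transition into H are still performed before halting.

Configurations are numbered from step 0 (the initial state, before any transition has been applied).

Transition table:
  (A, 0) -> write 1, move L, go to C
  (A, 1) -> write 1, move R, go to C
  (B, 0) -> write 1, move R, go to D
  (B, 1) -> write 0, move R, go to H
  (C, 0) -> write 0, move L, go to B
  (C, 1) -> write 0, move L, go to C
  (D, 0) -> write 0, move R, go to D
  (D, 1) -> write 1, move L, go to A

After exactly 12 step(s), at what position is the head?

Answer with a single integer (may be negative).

Answer: -2

Derivation:
Step 1: in state A at pos 0, read 0 -> (A,0)->write 1,move L,goto C. Now: state=C, head=-1, tape[-2..1]=0010 (head:  ^)
Step 2: in state C at pos -1, read 0 -> (C,0)->write 0,move L,goto B. Now: state=B, head=-2, tape[-3..1]=00010 (head:  ^)
Step 3: in state B at pos -2, read 0 -> (B,0)->write 1,move R,goto D. Now: state=D, head=-1, tape[-3..1]=01010 (head:   ^)
Step 4: in state D at pos -1, read 0 -> (D,0)->write 0,move R,goto D. Now: state=D, head=0, tape[-3..1]=01010 (head:    ^)
Step 5: in state D at pos 0, read 1 -> (D,1)->write 1,move L,goto A. Now: state=A, head=-1, tape[-3..1]=01010 (head:   ^)
Step 6: in state A at pos -1, read 0 -> (A,0)->write 1,move L,goto C. Now: state=C, head=-2, tape[-3..1]=01110 (head:  ^)
Step 7: in state C at pos -2, read 1 -> (C,1)->write 0,move L,goto C. Now: state=C, head=-3, tape[-4..1]=000110 (head:  ^)
Step 8: in state C at pos -3, read 0 -> (C,0)->write 0,move L,goto B. Now: state=B, head=-4, tape[-5..1]=0000110 (head:  ^)
Step 9: in state B at pos -4, read 0 -> (B,0)->write 1,move R,goto D. Now: state=D, head=-3, tape[-5..1]=0100110 (head:   ^)
Step 10: in state D at pos -3, read 0 -> (D,0)->write 0,move R,goto D. Now: state=D, head=-2, tape[-5..1]=0100110 (head:    ^)
Step 11: in state D at pos -2, read 0 -> (D,0)->write 0,move R,goto D. Now: state=D, head=-1, tape[-5..1]=0100110 (head:     ^)
Step 12: in state D at pos -1, read 1 -> (D,1)->write 1,move L,goto A. Now: state=A, head=-2, tape[-5..1]=0100110 (head:    ^)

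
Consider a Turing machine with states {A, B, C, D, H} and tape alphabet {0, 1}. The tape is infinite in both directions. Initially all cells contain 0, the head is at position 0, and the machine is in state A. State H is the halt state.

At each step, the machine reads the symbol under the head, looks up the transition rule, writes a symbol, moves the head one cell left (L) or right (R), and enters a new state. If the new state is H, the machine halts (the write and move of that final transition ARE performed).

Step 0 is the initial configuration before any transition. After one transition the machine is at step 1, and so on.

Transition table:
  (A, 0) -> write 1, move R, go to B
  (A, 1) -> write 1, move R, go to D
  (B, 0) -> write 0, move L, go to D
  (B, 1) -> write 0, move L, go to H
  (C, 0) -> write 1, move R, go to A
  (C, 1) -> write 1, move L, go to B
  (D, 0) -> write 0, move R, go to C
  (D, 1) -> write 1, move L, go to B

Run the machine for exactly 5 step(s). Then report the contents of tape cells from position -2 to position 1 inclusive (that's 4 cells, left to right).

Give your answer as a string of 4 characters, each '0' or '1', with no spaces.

Answer: 0010

Derivation:
Step 1: in state A at pos 0, read 0 -> (A,0)->write 1,move R,goto B. Now: state=B, head=1, tape[-1..2]=0100 (head:   ^)
Step 2: in state B at pos 1, read 0 -> (B,0)->write 0,move L,goto D. Now: state=D, head=0, tape[-1..2]=0100 (head:  ^)
Step 3: in state D at pos 0, read 1 -> (D,1)->write 1,move L,goto B. Now: state=B, head=-1, tape[-2..2]=00100 (head:  ^)
Step 4: in state B at pos -1, read 0 -> (B,0)->write 0,move L,goto D. Now: state=D, head=-2, tape[-3..2]=000100 (head:  ^)
Step 5: in state D at pos -2, read 0 -> (D,0)->write 0,move R,goto C. Now: state=C, head=-1, tape[-3..2]=000100 (head:   ^)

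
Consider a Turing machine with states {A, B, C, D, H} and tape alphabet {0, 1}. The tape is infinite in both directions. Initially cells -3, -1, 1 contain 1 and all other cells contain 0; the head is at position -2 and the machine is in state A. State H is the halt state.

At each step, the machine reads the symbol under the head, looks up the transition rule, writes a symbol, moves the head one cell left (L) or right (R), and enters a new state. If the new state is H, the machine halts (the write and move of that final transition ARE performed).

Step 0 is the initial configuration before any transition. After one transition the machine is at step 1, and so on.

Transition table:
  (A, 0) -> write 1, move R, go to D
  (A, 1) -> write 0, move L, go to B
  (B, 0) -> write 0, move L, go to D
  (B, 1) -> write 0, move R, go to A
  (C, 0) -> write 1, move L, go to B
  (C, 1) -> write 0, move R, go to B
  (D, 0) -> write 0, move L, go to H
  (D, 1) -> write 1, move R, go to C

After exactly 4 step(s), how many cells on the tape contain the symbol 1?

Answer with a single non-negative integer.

Step 1: in state A at pos -2, read 0 -> (A,0)->write 1,move R,goto D. Now: state=D, head=-1, tape[-4..2]=0111010 (head:    ^)
Step 2: in state D at pos -1, read 1 -> (D,1)->write 1,move R,goto C. Now: state=C, head=0, tape[-4..2]=0111010 (head:     ^)
Step 3: in state C at pos 0, read 0 -> (C,0)->write 1,move L,goto B. Now: state=B, head=-1, tape[-4..2]=0111110 (head:    ^)
Step 4: in state B at pos -1, read 1 -> (B,1)->write 0,move R,goto A. Now: state=A, head=0, tape[-4..2]=0110110 (head:     ^)
Cells containing 1 after step 4: {-3, -2, 0, 1} -> 4 cell(s)

Answer: 4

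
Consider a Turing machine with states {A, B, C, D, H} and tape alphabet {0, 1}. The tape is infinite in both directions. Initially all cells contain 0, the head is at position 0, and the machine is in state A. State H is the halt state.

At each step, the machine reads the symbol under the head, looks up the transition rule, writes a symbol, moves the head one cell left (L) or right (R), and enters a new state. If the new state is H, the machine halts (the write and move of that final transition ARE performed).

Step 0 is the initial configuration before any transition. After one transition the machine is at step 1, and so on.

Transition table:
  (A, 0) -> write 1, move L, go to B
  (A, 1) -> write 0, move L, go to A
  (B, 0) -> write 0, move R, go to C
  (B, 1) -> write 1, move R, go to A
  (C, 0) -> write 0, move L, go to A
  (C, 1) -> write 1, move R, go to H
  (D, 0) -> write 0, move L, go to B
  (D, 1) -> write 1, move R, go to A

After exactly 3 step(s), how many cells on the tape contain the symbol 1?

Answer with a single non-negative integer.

Answer: 1

Derivation:
Step 1: in state A at pos 0, read 0 -> (A,0)->write 1,move L,goto B. Now: state=B, head=-1, tape[-2..1]=0010 (head:  ^)
Step 2: in state B at pos -1, read 0 -> (B,0)->write 0,move R,goto C. Now: state=C, head=0, tape[-2..1]=0010 (head:   ^)
Step 3: in state C at pos 0, read 1 -> (C,1)->write 1,move R,goto H. Now: state=H, head=1, tape[-2..2]=00100 (head:    ^)
Cells containing 1 after step 3: {0} -> 1 cell(s)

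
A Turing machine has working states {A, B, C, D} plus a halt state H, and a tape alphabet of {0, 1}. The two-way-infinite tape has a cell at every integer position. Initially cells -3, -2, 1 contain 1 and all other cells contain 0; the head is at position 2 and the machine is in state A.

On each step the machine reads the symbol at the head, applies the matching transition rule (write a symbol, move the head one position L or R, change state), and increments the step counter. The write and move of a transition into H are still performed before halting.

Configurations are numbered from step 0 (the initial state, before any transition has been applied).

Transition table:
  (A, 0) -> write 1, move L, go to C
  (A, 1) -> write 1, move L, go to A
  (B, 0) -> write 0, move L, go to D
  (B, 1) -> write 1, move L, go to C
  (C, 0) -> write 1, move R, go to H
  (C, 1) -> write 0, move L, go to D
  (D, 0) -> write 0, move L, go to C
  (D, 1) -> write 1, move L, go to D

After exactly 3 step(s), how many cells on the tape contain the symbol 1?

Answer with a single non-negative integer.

Answer: 3

Derivation:
Step 1: in state A at pos 2, read 0 -> (A,0)->write 1,move L,goto C. Now: state=C, head=1, tape[-4..3]=01100110 (head:      ^)
Step 2: in state C at pos 1, read 1 -> (C,1)->write 0,move L,goto D. Now: state=D, head=0, tape[-4..3]=01100010 (head:     ^)
Step 3: in state D at pos 0, read 0 -> (D,0)->write 0,move L,goto C. Now: state=C, head=-1, tape[-4..3]=01100010 (head:    ^)
Cells containing 1 after step 3: {-3, -2, 2} -> 3 cell(s)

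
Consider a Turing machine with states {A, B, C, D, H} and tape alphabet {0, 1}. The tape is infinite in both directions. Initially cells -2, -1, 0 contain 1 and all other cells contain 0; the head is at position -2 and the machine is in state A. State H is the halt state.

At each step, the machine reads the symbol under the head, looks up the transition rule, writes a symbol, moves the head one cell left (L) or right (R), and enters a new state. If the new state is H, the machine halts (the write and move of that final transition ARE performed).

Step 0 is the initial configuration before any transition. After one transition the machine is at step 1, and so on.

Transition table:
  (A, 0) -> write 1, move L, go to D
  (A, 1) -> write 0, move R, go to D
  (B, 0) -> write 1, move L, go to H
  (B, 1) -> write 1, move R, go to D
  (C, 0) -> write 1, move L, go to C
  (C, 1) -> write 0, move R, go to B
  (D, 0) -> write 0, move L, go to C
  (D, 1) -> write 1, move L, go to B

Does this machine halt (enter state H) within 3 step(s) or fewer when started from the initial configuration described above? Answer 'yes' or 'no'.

Step 1: in state A at pos -2, read 1 -> (A,1)->write 0,move R,goto D. Now: state=D, head=-1, tape[-3..1]=00110 (head:   ^)
Step 2: in state D at pos -1, read 1 -> (D,1)->write 1,move L,goto B. Now: state=B, head=-2, tape[-3..1]=00110 (head:  ^)
Step 3: in state B at pos -2, read 0 -> (B,0)->write 1,move L,goto H. Now: state=H, head=-3, tape[-4..1]=001110 (head:  ^)
State H reached at step 3; 3 <= 3 -> yes

Answer: yes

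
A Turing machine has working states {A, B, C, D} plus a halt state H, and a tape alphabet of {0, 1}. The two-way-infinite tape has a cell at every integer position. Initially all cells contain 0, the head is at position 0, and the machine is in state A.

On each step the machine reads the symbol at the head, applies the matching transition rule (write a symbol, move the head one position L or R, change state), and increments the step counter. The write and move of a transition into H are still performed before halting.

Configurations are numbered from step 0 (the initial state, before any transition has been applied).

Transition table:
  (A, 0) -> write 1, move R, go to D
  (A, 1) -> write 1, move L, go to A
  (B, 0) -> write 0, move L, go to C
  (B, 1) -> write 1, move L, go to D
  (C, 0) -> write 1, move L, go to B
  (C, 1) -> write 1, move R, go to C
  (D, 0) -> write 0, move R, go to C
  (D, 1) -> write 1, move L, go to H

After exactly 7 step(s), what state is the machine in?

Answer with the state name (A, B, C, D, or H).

Step 1: in state A at pos 0, read 0 -> (A,0)->write 1,move R,goto D. Now: state=D, head=1, tape[-1..2]=0100 (head:   ^)
Step 2: in state D at pos 1, read 0 -> (D,0)->write 0,move R,goto C. Now: state=C, head=2, tape[-1..3]=01000 (head:    ^)
Step 3: in state C at pos 2, read 0 -> (C,0)->write 1,move L,goto B. Now: state=B, head=1, tape[-1..3]=01010 (head:   ^)
Step 4: in state B at pos 1, read 0 -> (B,0)->write 0,move L,goto C. Now: state=C, head=0, tape[-1..3]=01010 (head:  ^)
Step 5: in state C at pos 0, read 1 -> (C,1)->write 1,move R,goto C. Now: state=C, head=1, tape[-1..3]=01010 (head:   ^)
Step 6: in state C at pos 1, read 0 -> (C,0)->write 1,move L,goto B. Now: state=B, head=0, tape[-1..3]=01110 (head:  ^)
Step 7: in state B at pos 0, read 1 -> (B,1)->write 1,move L,goto D. Now: state=D, head=-1, tape[-2..3]=001110 (head:  ^)

Answer: D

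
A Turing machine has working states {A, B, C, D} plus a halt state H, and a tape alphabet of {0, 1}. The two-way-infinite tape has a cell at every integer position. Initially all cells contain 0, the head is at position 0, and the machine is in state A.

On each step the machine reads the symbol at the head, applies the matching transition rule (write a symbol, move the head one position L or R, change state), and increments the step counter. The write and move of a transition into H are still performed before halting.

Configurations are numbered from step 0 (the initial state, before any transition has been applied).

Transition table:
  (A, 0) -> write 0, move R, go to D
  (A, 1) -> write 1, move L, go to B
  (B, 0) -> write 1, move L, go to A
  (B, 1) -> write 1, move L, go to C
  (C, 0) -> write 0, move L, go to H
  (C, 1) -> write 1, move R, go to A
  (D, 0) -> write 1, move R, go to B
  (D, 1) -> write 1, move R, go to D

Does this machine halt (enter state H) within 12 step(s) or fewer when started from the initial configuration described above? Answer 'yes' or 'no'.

Step 1: in state A at pos 0, read 0 -> (A,0)->write 0,move R,goto D. Now: state=D, head=1, tape[-1..2]=0000 (head:   ^)
Step 2: in state D at pos 1, read 0 -> (D,0)->write 1,move R,goto B. Now: state=B, head=2, tape[-1..3]=00100 (head:    ^)
Step 3: in state B at pos 2, read 0 -> (B,0)->write 1,move L,goto A. Now: state=A, head=1, tape[-1..3]=00110 (head:   ^)
Step 4: in state A at pos 1, read 1 -> (A,1)->write 1,move L,goto B. Now: state=B, head=0, tape[-1..3]=00110 (head:  ^)
Step 5: in state B at pos 0, read 0 -> (B,0)->write 1,move L,goto A. Now: state=A, head=-1, tape[-2..3]=001110 (head:  ^)
Step 6: in state A at pos -1, read 0 -> (A,0)->write 0,move R,goto D. Now: state=D, head=0, tape[-2..3]=001110 (head:   ^)
Step 7: in state D at pos 0, read 1 -> (D,1)->write 1,move R,goto D. Now: state=D, head=1, tape[-2..3]=001110 (head:    ^)
Step 8: in state D at pos 1, read 1 -> (D,1)->write 1,move R,goto D. Now: state=D, head=2, tape[-2..3]=001110 (head:     ^)
Step 9: in state D at pos 2, read 1 -> (D,1)->write 1,move R,goto D. Now: state=D, head=3, tape[-2..4]=0011100 (head:      ^)
Step 10: in state D at pos 3, read 0 -> (D,0)->write 1,move R,goto B. Now: state=B, head=4, tape[-2..5]=00111100 (head:       ^)
Step 11: in state B at pos 4, read 0 -> (B,0)->write 1,move L,goto A. Now: state=A, head=3, tape[-2..5]=00111110 (head:      ^)
Step 12: in state A at pos 3, read 1 -> (A,1)->write 1,move L,goto B. Now: state=B, head=2, tape[-2..5]=00111110 (head:     ^)
After 12 step(s): state = B (not H) -> not halted within 12 -> no

Answer: no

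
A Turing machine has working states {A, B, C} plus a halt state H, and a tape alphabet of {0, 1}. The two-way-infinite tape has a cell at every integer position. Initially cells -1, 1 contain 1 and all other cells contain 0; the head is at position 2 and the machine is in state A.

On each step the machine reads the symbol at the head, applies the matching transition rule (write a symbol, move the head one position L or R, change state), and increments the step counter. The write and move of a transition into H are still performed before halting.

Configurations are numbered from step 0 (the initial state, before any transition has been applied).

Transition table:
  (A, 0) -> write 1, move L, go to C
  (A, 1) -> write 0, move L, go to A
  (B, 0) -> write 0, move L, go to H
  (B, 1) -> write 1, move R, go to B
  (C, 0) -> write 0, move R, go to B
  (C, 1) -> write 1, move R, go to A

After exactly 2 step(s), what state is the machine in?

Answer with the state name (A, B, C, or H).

Answer: A

Derivation:
Step 1: in state A at pos 2, read 0 -> (A,0)->write 1,move L,goto C. Now: state=C, head=1, tape[-2..3]=010110 (head:    ^)
Step 2: in state C at pos 1, read 1 -> (C,1)->write 1,move R,goto A. Now: state=A, head=2, tape[-2..3]=010110 (head:     ^)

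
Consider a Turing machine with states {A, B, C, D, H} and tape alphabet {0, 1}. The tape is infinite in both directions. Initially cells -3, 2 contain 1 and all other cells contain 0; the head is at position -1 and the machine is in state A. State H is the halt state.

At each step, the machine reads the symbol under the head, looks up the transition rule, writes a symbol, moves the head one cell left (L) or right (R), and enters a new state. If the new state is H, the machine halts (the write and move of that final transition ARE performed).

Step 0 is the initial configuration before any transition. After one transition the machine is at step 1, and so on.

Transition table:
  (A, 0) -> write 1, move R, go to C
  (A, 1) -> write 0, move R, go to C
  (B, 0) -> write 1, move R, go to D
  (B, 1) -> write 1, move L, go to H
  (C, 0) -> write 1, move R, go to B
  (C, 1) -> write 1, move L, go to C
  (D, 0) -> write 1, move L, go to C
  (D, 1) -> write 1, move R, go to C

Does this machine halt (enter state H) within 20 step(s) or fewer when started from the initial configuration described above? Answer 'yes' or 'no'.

Step 1: in state A at pos -1, read 0 -> (A,0)->write 1,move R,goto C. Now: state=C, head=0, tape[-4..3]=01010010 (head:     ^)
Step 2: in state C at pos 0, read 0 -> (C,0)->write 1,move R,goto B. Now: state=B, head=1, tape[-4..3]=01011010 (head:      ^)
Step 3: in state B at pos 1, read 0 -> (B,0)->write 1,move R,goto D. Now: state=D, head=2, tape[-4..3]=01011110 (head:       ^)
Step 4: in state D at pos 2, read 1 -> (D,1)->write 1,move R,goto C. Now: state=C, head=3, tape[-4..4]=010111100 (head:        ^)
Step 5: in state C at pos 3, read 0 -> (C,0)->write 1,move R,goto B. Now: state=B, head=4, tape[-4..5]=0101111100 (head:         ^)
Step 6: in state B at pos 4, read 0 -> (B,0)->write 1,move R,goto D. Now: state=D, head=5, tape[-4..6]=01011111100 (head:          ^)
Step 7: in state D at pos 5, read 0 -> (D,0)->write 1,move L,goto C. Now: state=C, head=4, tape[-4..6]=01011111110 (head:         ^)
Step 8: in state C at pos 4, read 1 -> (C,1)->write 1,move L,goto C. Now: state=C, head=3, tape[-4..6]=01011111110 (head:        ^)
Step 9: in state C at pos 3, read 1 -> (C,1)->write 1,move L,goto C. Now: state=C, head=2, tape[-4..6]=01011111110 (head:       ^)
Step 10: in state C at pos 2, read 1 -> (C,1)->write 1,move L,goto C. Now: state=C, head=1, tape[-4..6]=01011111110 (head:      ^)
Step 11: in state C at pos 1, read 1 -> (C,1)->write 1,move L,goto C. Now: state=C, head=0, tape[-4..6]=01011111110 (head:     ^)
Step 12: in state C at pos 0, read 1 -> (C,1)->write 1,move L,goto C. Now: state=C, head=-1, tape[-4..6]=01011111110 (head:    ^)
Step 13: in state C at pos -1, read 1 -> (C,1)->write 1,move L,goto C. Now: state=C, head=-2, tape[-4..6]=01011111110 (head:   ^)
Step 14: in state C at pos -2, read 0 -> (C,0)->write 1,move R,goto B. Now: state=B, head=-1, tape[-4..6]=01111111110 (head:    ^)
Step 15: in state B at pos -1, read 1 -> (B,1)->write 1,move L,goto H. Now: state=H, head=-2, tape[-4..6]=01111111110 (head:   ^)
State H reached at step 15; 15 <= 20 -> yes

Answer: yes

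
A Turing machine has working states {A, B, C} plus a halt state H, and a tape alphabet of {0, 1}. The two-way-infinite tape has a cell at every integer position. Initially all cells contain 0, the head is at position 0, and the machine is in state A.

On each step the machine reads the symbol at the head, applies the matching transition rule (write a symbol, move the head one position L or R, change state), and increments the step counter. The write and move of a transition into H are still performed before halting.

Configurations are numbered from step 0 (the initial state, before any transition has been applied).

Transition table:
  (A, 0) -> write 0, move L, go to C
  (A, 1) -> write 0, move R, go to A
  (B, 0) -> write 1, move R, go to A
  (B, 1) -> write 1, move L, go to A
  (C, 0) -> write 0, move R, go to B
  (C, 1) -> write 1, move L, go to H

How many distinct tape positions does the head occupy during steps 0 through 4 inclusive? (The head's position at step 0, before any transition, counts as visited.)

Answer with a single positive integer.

Step 1: in state A at pos 0, read 0 -> (A,0)->write 0,move L,goto C. Now: state=C, head=-1, tape[-2..1]=0000 (head:  ^)
Step 2: in state C at pos -1, read 0 -> (C,0)->write 0,move R,goto B. Now: state=B, head=0, tape[-2..1]=0000 (head:   ^)
Step 3: in state B at pos 0, read 0 -> (B,0)->write 1,move R,goto A. Now: state=A, head=1, tape[-2..2]=00100 (head:    ^)
Step 4: in state A at pos 1, read 0 -> (A,0)->write 0,move L,goto C. Now: state=C, head=0, tape[-2..2]=00100 (head:   ^)
Head positions at steps 0..4: starting at 0, distinct positions visited = {-1, 0, 1} -> 3 position(s)

Answer: 3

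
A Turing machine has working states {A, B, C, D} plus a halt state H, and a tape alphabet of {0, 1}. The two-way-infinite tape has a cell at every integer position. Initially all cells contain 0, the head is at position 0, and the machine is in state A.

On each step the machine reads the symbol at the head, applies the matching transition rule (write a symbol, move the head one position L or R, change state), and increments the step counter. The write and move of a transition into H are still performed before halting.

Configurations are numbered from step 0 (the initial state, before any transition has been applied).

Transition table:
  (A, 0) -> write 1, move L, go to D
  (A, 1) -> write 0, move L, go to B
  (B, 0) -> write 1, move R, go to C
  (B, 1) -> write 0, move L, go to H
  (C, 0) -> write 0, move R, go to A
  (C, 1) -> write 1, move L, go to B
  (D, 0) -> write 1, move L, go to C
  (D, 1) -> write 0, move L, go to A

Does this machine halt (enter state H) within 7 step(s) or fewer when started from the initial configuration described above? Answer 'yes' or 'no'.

Step 1: in state A at pos 0, read 0 -> (A,0)->write 1,move L,goto D. Now: state=D, head=-1, tape[-2..1]=0010 (head:  ^)
Step 2: in state D at pos -1, read 0 -> (D,0)->write 1,move L,goto C. Now: state=C, head=-2, tape[-3..1]=00110 (head:  ^)
Step 3: in state C at pos -2, read 0 -> (C,0)->write 0,move R,goto A. Now: state=A, head=-1, tape[-3..1]=00110 (head:   ^)
Step 4: in state A at pos -1, read 1 -> (A,1)->write 0,move L,goto B. Now: state=B, head=-2, tape[-3..1]=00010 (head:  ^)
Step 5: in state B at pos -2, read 0 -> (B,0)->write 1,move R,goto C. Now: state=C, head=-1, tape[-3..1]=01010 (head:   ^)
Step 6: in state C at pos -1, read 0 -> (C,0)->write 0,move R,goto A. Now: state=A, head=0, tape[-3..1]=01010 (head:    ^)
Step 7: in state A at pos 0, read 1 -> (A,1)->write 0,move L,goto B. Now: state=B, head=-1, tape[-3..1]=01000 (head:   ^)
After 7 step(s): state = B (not H) -> not halted within 7 -> no

Answer: no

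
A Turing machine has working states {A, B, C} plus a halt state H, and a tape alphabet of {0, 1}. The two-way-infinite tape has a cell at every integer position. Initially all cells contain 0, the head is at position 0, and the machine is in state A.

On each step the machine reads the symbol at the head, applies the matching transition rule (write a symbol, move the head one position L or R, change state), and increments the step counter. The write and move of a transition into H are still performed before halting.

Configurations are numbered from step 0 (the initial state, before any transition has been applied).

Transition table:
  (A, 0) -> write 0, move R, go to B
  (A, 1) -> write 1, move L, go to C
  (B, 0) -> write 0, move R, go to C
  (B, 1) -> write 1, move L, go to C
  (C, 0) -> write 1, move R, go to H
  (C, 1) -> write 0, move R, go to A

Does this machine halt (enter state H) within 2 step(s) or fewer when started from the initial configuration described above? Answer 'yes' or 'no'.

Step 1: in state A at pos 0, read 0 -> (A,0)->write 0,move R,goto B. Now: state=B, head=1, tape[-1..2]=0000 (head:   ^)
Step 2: in state B at pos 1, read 0 -> (B,0)->write 0,move R,goto C. Now: state=C, head=2, tape[-1..3]=00000 (head:    ^)
After 2 step(s): state = C (not H) -> not halted within 2 -> no

Answer: no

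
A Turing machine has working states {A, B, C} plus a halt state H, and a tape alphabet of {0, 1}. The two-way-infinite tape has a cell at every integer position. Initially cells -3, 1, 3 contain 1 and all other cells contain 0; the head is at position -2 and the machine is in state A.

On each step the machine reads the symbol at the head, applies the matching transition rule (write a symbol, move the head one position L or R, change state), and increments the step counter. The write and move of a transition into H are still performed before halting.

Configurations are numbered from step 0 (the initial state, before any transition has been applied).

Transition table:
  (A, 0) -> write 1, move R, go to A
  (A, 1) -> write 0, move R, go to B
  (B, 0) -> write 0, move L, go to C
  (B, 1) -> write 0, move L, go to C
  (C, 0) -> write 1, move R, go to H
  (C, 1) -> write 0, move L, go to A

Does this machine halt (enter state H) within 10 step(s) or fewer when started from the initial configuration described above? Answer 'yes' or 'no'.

Answer: yes

Derivation:
Step 1: in state A at pos -2, read 0 -> (A,0)->write 1,move R,goto A. Now: state=A, head=-1, tape[-4..4]=011001010 (head:    ^)
Step 2: in state A at pos -1, read 0 -> (A,0)->write 1,move R,goto A. Now: state=A, head=0, tape[-4..4]=011101010 (head:     ^)
Step 3: in state A at pos 0, read 0 -> (A,0)->write 1,move R,goto A. Now: state=A, head=1, tape[-4..4]=011111010 (head:      ^)
Step 4: in state A at pos 1, read 1 -> (A,1)->write 0,move R,goto B. Now: state=B, head=2, tape[-4..4]=011110010 (head:       ^)
Step 5: in state B at pos 2, read 0 -> (B,0)->write 0,move L,goto C. Now: state=C, head=1, tape[-4..4]=011110010 (head:      ^)
Step 6: in state C at pos 1, read 0 -> (C,0)->write 1,move R,goto H. Now: state=H, head=2, tape[-4..4]=011111010 (head:       ^)
State H reached at step 6; 6 <= 10 -> yes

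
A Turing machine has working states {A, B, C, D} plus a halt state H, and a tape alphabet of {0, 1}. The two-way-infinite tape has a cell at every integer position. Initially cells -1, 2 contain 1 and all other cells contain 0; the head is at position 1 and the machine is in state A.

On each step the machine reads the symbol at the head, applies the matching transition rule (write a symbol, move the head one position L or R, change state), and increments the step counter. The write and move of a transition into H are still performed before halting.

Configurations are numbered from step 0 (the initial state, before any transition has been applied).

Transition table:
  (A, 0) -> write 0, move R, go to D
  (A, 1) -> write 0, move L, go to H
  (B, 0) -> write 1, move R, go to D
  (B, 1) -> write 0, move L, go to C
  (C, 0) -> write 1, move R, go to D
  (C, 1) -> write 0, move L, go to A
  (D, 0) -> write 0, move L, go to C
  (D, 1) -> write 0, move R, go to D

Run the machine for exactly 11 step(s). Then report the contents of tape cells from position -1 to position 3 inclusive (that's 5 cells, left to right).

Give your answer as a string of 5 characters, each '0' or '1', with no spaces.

Answer: 10000

Derivation:
Step 1: in state A at pos 1, read 0 -> (A,0)->write 0,move R,goto D. Now: state=D, head=2, tape[-2..3]=010010 (head:     ^)
Step 2: in state D at pos 2, read 1 -> (D,1)->write 0,move R,goto D. Now: state=D, head=3, tape[-2..4]=0100000 (head:      ^)
Step 3: in state D at pos 3, read 0 -> (D,0)->write 0,move L,goto C. Now: state=C, head=2, tape[-2..4]=0100000 (head:     ^)
Step 4: in state C at pos 2, read 0 -> (C,0)->write 1,move R,goto D. Now: state=D, head=3, tape[-2..4]=0100100 (head:      ^)
Step 5: in state D at pos 3, read 0 -> (D,0)->write 0,move L,goto C. Now: state=C, head=2, tape[-2..4]=0100100 (head:     ^)
Step 6: in state C at pos 2, read 1 -> (C,1)->write 0,move L,goto A. Now: state=A, head=1, tape[-2..4]=0100000 (head:    ^)
Step 7: in state A at pos 1, read 0 -> (A,0)->write 0,move R,goto D. Now: state=D, head=2, tape[-2..4]=0100000 (head:     ^)
Step 8: in state D at pos 2, read 0 -> (D,0)->write 0,move L,goto C. Now: state=C, head=1, tape[-2..4]=0100000 (head:    ^)
Step 9: in state C at pos 1, read 0 -> (C,0)->write 1,move R,goto D. Now: state=D, head=2, tape[-2..4]=0101000 (head:     ^)
Step 10: in state D at pos 2, read 0 -> (D,0)->write 0,move L,goto C. Now: state=C, head=1, tape[-2..4]=0101000 (head:    ^)
Step 11: in state C at pos 1, read 1 -> (C,1)->write 0,move L,goto A. Now: state=A, head=0, tape[-2..4]=0100000 (head:   ^)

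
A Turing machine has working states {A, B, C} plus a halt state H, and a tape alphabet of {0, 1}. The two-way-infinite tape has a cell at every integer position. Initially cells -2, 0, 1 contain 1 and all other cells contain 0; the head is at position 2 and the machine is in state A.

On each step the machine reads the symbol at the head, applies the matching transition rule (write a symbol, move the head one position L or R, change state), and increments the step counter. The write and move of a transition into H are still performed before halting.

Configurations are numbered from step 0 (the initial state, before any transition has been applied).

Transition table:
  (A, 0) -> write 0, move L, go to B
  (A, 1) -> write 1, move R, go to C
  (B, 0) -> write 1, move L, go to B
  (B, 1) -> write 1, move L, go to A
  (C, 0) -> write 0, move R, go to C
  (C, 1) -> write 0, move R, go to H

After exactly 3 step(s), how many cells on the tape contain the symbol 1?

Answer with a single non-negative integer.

Answer: 3

Derivation:
Step 1: in state A at pos 2, read 0 -> (A,0)->write 0,move L,goto B. Now: state=B, head=1, tape[-3..3]=0101100 (head:     ^)
Step 2: in state B at pos 1, read 1 -> (B,1)->write 1,move L,goto A. Now: state=A, head=0, tape[-3..3]=0101100 (head:    ^)
Step 3: in state A at pos 0, read 1 -> (A,1)->write 1,move R,goto C. Now: state=C, head=1, tape[-3..3]=0101100 (head:     ^)
Cells containing 1 after step 3: {-2, 0, 1} -> 3 cell(s)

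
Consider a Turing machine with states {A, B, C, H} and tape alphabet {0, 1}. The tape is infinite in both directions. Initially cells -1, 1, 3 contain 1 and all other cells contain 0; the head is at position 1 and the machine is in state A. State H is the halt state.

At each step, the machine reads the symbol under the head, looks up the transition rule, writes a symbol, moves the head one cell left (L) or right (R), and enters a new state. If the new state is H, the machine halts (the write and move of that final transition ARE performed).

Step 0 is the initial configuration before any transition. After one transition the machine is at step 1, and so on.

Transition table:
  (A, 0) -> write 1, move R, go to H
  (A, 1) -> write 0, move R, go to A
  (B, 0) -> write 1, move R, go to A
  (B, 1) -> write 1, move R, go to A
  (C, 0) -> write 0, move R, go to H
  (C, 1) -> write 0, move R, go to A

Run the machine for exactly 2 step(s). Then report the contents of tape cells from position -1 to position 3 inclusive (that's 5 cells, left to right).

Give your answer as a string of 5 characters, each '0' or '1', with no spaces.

Step 1: in state A at pos 1, read 1 -> (A,1)->write 0,move R,goto A. Now: state=A, head=2, tape[-2..4]=0100010 (head:     ^)
Step 2: in state A at pos 2, read 0 -> (A,0)->write 1,move R,goto H. Now: state=H, head=3, tape[-2..4]=0100110 (head:      ^)

Answer: 10011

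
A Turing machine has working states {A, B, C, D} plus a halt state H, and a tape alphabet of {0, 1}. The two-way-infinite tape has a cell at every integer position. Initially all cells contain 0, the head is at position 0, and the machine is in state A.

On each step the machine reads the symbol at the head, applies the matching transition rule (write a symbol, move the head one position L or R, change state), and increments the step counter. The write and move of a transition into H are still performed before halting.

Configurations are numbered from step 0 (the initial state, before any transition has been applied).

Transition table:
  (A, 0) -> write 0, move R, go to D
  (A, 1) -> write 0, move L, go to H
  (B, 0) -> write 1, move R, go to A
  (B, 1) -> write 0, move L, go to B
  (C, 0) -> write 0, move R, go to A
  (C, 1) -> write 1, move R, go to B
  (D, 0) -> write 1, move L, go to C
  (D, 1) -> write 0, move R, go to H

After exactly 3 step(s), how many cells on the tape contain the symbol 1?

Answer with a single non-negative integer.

Answer: 1

Derivation:
Step 1: in state A at pos 0, read 0 -> (A,0)->write 0,move R,goto D. Now: state=D, head=1, tape[-1..2]=0000 (head:   ^)
Step 2: in state D at pos 1, read 0 -> (D,0)->write 1,move L,goto C. Now: state=C, head=0, tape[-1..2]=0010 (head:  ^)
Step 3: in state C at pos 0, read 0 -> (C,0)->write 0,move R,goto A. Now: state=A, head=1, tape[-1..2]=0010 (head:   ^)
Cells containing 1 after step 3: {1} -> 1 cell(s)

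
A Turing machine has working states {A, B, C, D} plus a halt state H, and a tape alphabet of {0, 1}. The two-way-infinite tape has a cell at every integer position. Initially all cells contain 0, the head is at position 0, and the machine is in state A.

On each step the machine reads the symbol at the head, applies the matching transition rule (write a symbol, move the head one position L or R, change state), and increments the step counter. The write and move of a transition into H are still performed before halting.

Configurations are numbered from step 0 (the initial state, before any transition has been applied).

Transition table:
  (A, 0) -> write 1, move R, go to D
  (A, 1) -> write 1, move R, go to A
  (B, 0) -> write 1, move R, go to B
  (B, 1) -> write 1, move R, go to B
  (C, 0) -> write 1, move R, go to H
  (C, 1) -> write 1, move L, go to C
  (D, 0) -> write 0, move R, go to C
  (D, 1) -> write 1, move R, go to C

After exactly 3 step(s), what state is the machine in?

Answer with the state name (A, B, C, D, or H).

Step 1: in state A at pos 0, read 0 -> (A,0)->write 1,move R,goto D. Now: state=D, head=1, tape[-1..2]=0100 (head:   ^)
Step 2: in state D at pos 1, read 0 -> (D,0)->write 0,move R,goto C. Now: state=C, head=2, tape[-1..3]=01000 (head:    ^)
Step 3: in state C at pos 2, read 0 -> (C,0)->write 1,move R,goto H. Now: state=H, head=3, tape[-1..4]=010100 (head:     ^)

Answer: H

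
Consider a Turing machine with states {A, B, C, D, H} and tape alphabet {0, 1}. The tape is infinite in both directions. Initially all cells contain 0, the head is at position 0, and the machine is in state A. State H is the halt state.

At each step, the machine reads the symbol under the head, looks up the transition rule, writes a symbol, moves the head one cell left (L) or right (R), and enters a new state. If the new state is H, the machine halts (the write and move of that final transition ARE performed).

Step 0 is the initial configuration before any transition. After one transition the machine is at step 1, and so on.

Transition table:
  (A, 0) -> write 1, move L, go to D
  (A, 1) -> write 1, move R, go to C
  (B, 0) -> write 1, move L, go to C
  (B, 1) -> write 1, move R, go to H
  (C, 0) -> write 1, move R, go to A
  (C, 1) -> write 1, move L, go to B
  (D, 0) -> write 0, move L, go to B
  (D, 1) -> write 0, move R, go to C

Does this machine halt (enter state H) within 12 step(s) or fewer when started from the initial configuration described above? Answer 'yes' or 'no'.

Answer: no

Derivation:
Step 1: in state A at pos 0, read 0 -> (A,0)->write 1,move L,goto D. Now: state=D, head=-1, tape[-2..1]=0010 (head:  ^)
Step 2: in state D at pos -1, read 0 -> (D,0)->write 0,move L,goto B. Now: state=B, head=-2, tape[-3..1]=00010 (head:  ^)
Step 3: in state B at pos -2, read 0 -> (B,0)->write 1,move L,goto C. Now: state=C, head=-3, tape[-4..1]=001010 (head:  ^)
Step 4: in state C at pos -3, read 0 -> (C,0)->write 1,move R,goto A. Now: state=A, head=-2, tape[-4..1]=011010 (head:   ^)
Step 5: in state A at pos -2, read 1 -> (A,1)->write 1,move R,goto C. Now: state=C, head=-1, tape[-4..1]=011010 (head:    ^)
Step 6: in state C at pos -1, read 0 -> (C,0)->write 1,move R,goto A. Now: state=A, head=0, tape[-4..1]=011110 (head:     ^)
Step 7: in state A at pos 0, read 1 -> (A,1)->write 1,move R,goto C. Now: state=C, head=1, tape[-4..2]=0111100 (head:      ^)
Step 8: in state C at pos 1, read 0 -> (C,0)->write 1,move R,goto A. Now: state=A, head=2, tape[-4..3]=01111100 (head:       ^)
Step 9: in state A at pos 2, read 0 -> (A,0)->write 1,move L,goto D. Now: state=D, head=1, tape[-4..3]=01111110 (head:      ^)
Step 10: in state D at pos 1, read 1 -> (D,1)->write 0,move R,goto C. Now: state=C, head=2, tape[-4..3]=01111010 (head:       ^)
Step 11: in state C at pos 2, read 1 -> (C,1)->write 1,move L,goto B. Now: state=B, head=1, tape[-4..3]=01111010 (head:      ^)
Step 12: in state B at pos 1, read 0 -> (B,0)->write 1,move L,goto C. Now: state=C, head=0, tape[-4..3]=01111110 (head:     ^)
After 12 step(s): state = C (not H) -> not halted within 12 -> no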